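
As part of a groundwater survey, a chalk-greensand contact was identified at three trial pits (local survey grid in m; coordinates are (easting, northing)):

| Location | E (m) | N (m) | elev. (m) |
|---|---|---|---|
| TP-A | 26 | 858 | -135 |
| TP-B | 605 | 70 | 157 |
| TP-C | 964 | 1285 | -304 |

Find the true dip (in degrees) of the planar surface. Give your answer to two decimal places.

Let the plane be z = a·E + b·N + c.
TP-B−TP-A: 579a − 788b = 292;  TP-C−TP-A: 938a + 427b = −169.
Solving gives a = −0.00861, b = −0.37688.
Gradient magnitude |∇z| = √(a² + b²) = √(0.00007 + 0.14204) = 0.37698.
True dip = arctan(0.37698) = 20.66°, dipping toward N (azimuth ≈ 001°).

20.66°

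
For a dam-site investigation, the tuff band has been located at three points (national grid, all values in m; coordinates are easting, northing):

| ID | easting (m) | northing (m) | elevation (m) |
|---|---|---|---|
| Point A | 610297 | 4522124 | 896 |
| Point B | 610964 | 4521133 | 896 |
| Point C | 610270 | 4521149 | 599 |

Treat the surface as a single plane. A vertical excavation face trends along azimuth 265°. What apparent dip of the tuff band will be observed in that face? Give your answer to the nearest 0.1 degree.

Let the plane be z = a·easting + b·northing + c.
Point B−Point A: 667a − 991b = 0;  Point C−Point A: −27a − 975b = −297.
Solving gives a = 0.43470, b = 0.29258.
Unit vector along 265° is (sin 265°, cos 265°) = (-0.9962, -0.0872).
Slope in that direction = a·(-0.9962) + b·(-0.0872) = −0.45854.
Apparent dip = arctan|0.45854| = 24.6° (true dip is 27.7°, so apparent ≤ true as expected).

24.6°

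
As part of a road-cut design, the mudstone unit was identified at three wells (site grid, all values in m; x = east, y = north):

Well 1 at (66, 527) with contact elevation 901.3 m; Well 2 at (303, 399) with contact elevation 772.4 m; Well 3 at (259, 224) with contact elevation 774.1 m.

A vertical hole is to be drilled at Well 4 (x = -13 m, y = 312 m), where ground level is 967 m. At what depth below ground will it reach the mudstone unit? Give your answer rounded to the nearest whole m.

52 m

Let the plane be z = a·x + b·y + c.
Well 2−Well 1: 237a − 128b = −128.9;  Well 3−Well 1: 193a − 303b = −127.2.
Solving gives a = −0.48348, b = 0.11185.
Then c = 901.3 − a·66 − b·527 = 874.27.
At (-13, 312): z_contact = 6.3 + 34.9 + 874.27 = 915.4 m.
Depth below ground = 967 − 915.4 = 52 m.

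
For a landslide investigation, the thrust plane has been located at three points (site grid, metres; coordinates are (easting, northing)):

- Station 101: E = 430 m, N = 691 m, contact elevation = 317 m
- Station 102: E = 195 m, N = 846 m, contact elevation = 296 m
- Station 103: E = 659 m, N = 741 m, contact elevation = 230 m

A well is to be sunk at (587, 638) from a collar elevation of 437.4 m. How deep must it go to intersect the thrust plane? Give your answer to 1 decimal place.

133.4 m

Two edge vectors: Station 101→Station 102 = (-235, 155, -21), Station 101→Station 103 = (229, 50, -87).
Normal n = (Station 101→Station 102) × (Station 101→Station 103) = (-12435, -25254, -47245).
So ∂z/∂E = −n_x/n_z = −0.26320 and ∂z/∂N = −n_y/n_z = −0.53453.
Intercept c from Station 101: 317 + 113.18 + 369.36 = 799.54.
At (587, 638): z_contact = −154.50 − 341.03 + 799.54 = 304.01 m.
Depth below ground = 437.4 − 304.01 = 133.4 m.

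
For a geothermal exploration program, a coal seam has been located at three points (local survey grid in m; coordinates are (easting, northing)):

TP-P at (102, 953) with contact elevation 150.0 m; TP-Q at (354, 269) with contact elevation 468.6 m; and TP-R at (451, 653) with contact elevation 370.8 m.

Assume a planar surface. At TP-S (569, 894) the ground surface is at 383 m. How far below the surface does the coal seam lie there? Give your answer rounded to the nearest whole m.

Two edge vectors: TP-P→TP-Q = (252, -684, 318.6), TP-P→TP-R = (349, -300, 220.8).
Normal n = (TP-P→TP-Q) × (TP-P→TP-R) = (-55447.2, 55549.8, 163116).
So ∂z/∂E = −n_x/n_z = 0.33992 and ∂z/∂N = −n_y/n_z = −0.34055.
Intercept c from TP-P: 150 − 34.67 + 324.55 = 439.88.
At (569, 894): z_contact = 193.4 − 304.5 + 439.88 = 328.8 m.
Depth below ground = 383 − 328.8 = 54 m.

54 m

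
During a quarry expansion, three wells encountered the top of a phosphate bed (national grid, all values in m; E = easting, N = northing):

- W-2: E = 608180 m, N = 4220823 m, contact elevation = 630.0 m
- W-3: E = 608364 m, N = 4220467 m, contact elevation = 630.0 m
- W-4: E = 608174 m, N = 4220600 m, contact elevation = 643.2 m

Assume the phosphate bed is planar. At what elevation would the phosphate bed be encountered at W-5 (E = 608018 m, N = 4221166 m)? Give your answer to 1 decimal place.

Let the plane be z = a·E + b·N + c.
W-3−W-2: 184a − 356b = 0;  W-4−W-2: −6a − 223b = 13.2.
Solving gives a = −0.108858414, b = −0.056263899.
Then c = 630 − a·608180 − b·4220823 = 304315.47.
At (608018, 4221166): z = −66187.9 − 237499.3 + 304315.47 = 628.3 m.

628.3 m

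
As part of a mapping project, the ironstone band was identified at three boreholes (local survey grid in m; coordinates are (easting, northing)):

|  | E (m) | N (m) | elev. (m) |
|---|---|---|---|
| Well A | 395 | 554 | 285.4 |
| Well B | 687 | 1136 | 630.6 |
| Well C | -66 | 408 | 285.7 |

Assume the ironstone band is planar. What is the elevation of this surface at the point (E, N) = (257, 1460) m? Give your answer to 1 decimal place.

Two edge vectors: Well A→Well B = (292, 582, 345.2), Well A→Well C = (-461, -146, 0.3).
Normal n = (Well A→Well B) × (Well A→Well C) = (50573.8, -159224.8, 225670).
So ∂z/∂E = −n_x/n_z = −0.224105 and ∂z/∂N = −n_y/n_z = 0.705565.
Intercept c from Well A: 285.4 + 88.52 − 390.88 = −16.96.
At (257, 1460): z = −57.6 + 1030.1 − 16.96 = 955.6 m.

955.6 m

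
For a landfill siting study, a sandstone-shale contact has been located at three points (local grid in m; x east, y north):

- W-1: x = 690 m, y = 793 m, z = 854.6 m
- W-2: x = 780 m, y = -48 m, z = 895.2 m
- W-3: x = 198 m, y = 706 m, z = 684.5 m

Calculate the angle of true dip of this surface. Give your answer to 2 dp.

Two edge vectors: W-1→W-2 = (90, -841, 40.6), W-1→W-3 = (-492, -87, -170.1).
Normal n = (W-1→W-2) × (W-1→W-3) = (146586.3, -4666.2, -421602).
So ∂z/∂x = −n_x/n_z = 0.34769 and ∂z/∂y = −n_y/n_z = −0.01107.
Gradient magnitude |∇z| = √(a² + b²) = √(0.12089 + 0.00012) = 0.34786.
True dip = arctan(0.34786) = 19.18°, dipping toward W (azimuth ≈ 272°).

19.18°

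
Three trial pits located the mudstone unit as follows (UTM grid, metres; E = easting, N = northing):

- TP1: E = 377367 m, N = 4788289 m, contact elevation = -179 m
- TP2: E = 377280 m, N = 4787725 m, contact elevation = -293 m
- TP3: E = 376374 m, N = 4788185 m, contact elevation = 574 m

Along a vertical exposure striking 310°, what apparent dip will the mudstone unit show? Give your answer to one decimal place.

39.2°

Two edge vectors: TP1→TP2 = (-87, -564, -114), TP1→TP3 = (-993, -104, 753).
Normal n = (TP1→TP2) × (TP1→TP3) = (-436548, 178713, -551004).
So ∂z/∂E = −n_x/n_z = −0.79228 and ∂z/∂N = −n_y/n_z = 0.32434.
Unit vector along 310° is (sin 310°, cos 310°) = (-0.7660, 0.6428).
Slope in that direction = a·(-0.7660) + b·(0.6428) = 0.81540.
Apparent dip = arctan|0.81540| = 39.2° (true dip is 40.6°, so apparent ≤ true as expected).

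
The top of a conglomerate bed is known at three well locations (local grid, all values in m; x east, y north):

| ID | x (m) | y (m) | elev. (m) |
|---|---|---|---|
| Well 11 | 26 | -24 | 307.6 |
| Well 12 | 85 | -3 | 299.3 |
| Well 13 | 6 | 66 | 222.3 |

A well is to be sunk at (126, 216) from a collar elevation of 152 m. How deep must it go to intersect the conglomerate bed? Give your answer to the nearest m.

44 m

Let the plane be z = a·x + b·y + c.
Well 12−Well 11: 59a + 21b = −8.3;  Well 13−Well 11: −20a + 90b = −85.3.
Solving gives a = 0.18225, b = −0.90728.
Then c = 307.6 − a·26 − b·-24 = 281.09.
At (126, 216): z_contact = 23.0 − 196.0 + 281.09 = 108.1 m.
Depth below ground = 152 − 108.1 = 44 m.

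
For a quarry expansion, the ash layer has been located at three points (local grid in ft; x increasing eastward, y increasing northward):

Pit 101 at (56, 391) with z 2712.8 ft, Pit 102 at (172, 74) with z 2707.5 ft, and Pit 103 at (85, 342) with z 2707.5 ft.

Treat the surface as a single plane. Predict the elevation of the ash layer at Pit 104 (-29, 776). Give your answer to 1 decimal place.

2696.6 ft

Let the plane be z = a·x + b·y + c.
Pit 102−Pit 101: 116a − 317b = −5.3;  Pit 103−Pit 101: 29a − 49b = −5.3.
Solving gives a = −0.40479, b = −0.13140.
Then c = 2712.8 − a·56 − b·391 = 2786.85.
At (-29, 776): z = 11.7 − 102.0 + 2786.85 = 2696.6 ft.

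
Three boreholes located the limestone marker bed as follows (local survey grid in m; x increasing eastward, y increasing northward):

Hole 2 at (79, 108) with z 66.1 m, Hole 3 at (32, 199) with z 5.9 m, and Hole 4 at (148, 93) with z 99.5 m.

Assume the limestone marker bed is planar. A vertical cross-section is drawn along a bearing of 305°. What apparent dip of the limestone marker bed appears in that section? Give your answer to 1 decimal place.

Two edge vectors: Hole 2→Hole 3 = (-47, 91, -60.2), Hole 2→Hole 4 = (69, -15, 33.4).
Normal n = (Hole 2→Hole 3) × (Hole 2→Hole 4) = (2136.4, -2584, -5574).
So ∂z/∂x = −n_x/n_z = 0.38328 and ∂z/∂y = −n_y/n_z = −0.46358.
Unit vector along 305° is (sin 305°, cos 305°) = (-0.8192, 0.5736).
Slope in that direction = a·(-0.8192) + b·(0.5736) = −0.57986.
Apparent dip = arctan|0.57986| = 30.1° (true dip is 31.0°, so apparent ≤ true as expected).

30.1°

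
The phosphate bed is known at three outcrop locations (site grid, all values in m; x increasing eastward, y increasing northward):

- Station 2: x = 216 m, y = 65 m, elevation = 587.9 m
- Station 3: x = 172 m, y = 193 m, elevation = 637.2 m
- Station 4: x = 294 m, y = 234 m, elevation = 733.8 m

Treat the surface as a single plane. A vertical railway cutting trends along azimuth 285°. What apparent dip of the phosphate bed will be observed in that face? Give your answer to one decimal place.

22.8°

Let the plane be z = a·x + b·y + c.
Station 3−Station 2: −44a + 128b = 49.3;  Station 4−Station 2: 78a + 169b = 145.9.
Solving gives a = 0.59377, b = 0.58927.
Unit vector along 285° is (sin 285°, cos 285°) = (-0.9659, 0.2588).
Slope in that direction = a·(-0.9659) + b·(0.2588) = −0.42103.
Apparent dip = arctan|0.42103| = 22.8° (true dip is 39.9°, so apparent ≤ true as expected).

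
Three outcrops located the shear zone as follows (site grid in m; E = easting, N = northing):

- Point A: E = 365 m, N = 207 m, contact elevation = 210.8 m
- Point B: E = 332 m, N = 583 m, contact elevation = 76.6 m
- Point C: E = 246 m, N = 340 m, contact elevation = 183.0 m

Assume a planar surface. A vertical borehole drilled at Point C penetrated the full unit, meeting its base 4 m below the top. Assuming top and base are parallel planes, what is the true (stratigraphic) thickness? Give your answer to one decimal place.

Let the plane be z = a·E + b·N + c.
Point B−Point A: −33a + 376b = −134.2;  Point C−Point A: −119a + 133b = −27.8.
Solving gives a = −0.18327, b = −0.37300.
|∇z| = √(a²+b²) = 0.41559, so dip δ = arctan(0.41559) = 22.57°.
True thickness = vertical thickness × cos δ = 4 × cos 22.57° = 3.7 m.

3.7 m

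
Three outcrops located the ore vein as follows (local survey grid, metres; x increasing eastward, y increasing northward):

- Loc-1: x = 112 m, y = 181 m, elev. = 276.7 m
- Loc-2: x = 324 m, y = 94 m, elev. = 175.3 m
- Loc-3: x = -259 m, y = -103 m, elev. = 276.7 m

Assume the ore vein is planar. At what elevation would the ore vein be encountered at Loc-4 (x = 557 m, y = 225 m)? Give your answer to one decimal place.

156.0 m

Two edge vectors: Loc-1→Loc-2 = (212, -87, -101.4), Loc-1→Loc-3 = (-371, -284, 0).
Normal n = (Loc-1→Loc-2) × (Loc-1→Loc-3) = (-28797.6, 37619.4, -92485).
So ∂z/∂x = −n_x/n_z = −0.31138 and ∂z/∂y = −n_y/n_z = 0.40676.
Intercept c from Loc-1: 276.7 + 34.87 − 73.62 = 237.95.
At (557, 225): z = −173.4 + 91.5 + 237.95 = 156.0 m.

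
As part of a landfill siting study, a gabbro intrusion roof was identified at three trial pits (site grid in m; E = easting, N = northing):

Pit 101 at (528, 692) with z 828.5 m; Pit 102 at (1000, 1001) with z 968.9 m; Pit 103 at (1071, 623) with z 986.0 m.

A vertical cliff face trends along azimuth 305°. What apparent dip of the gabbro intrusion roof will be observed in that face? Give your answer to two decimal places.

13.12°

Two edge vectors: Pit 101→Pit 102 = (472, 309, 140.4), Pit 101→Pit 103 = (543, -69, 157.5).
Normal n = (Pit 101→Pit 102) × (Pit 101→Pit 103) = (58355.1, 1897.2, -200355).
So ∂z/∂E = −n_x/n_z = 0.29126 and ∂z/∂N = −n_y/n_z = 0.00947.
Unit vector along 305° is (sin 305°, cos 305°) = (-0.8192, 0.5736).
Slope in that direction = a·(-0.8192) + b·(0.5736) = −0.23315.
Apparent dip = arctan|0.23315| = 13.12° (true dip is 16.2°, so apparent ≤ true as expected).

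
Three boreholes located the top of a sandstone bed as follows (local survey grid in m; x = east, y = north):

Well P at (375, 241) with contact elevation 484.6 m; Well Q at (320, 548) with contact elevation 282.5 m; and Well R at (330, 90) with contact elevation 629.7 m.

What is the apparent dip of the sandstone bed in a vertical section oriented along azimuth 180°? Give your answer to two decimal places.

37.67°

Two edge vectors: Well P→Well Q = (-55, 307, -202.1), Well P→Well R = (-45, -151, 145.1).
Normal n = (Well P→Well Q) × (Well P→Well R) = (14028.6, 17075, 22120).
So ∂z/∂x = −n_x/n_z = −0.63420 and ∂z/∂y = −n_y/n_z = −0.77193.
Unit vector along 180° is (sin 180°, cos 180°) = (0.0000, -1.0000).
Slope in that direction = a·(0.0000) + b·(-1.0000) = 0.77193.
Apparent dip = arctan|0.77193| = 37.67° (true dip is 45.0°, so apparent ≤ true as expected).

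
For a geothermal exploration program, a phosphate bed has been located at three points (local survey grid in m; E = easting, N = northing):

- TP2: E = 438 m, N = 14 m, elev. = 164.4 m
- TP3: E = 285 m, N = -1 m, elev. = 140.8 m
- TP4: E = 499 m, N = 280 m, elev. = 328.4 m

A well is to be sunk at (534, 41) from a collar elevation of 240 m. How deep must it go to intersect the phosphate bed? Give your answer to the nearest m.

Let the plane be z = a·E + b·N + c.
TP3−TP2: −153a − 15b = −23.6;  TP4−TP2: 61a + 266b = 164.
Solving gives a = 0.09596, b = 0.59454.
Then c = 164.4 − a·438 − b·14 = 114.05.
At (534, 41): z_contact = 51.2 + 24.4 + 114.05 = 189.7 m.
Depth below ground = 240 − 189.7 = 50 m.

50 m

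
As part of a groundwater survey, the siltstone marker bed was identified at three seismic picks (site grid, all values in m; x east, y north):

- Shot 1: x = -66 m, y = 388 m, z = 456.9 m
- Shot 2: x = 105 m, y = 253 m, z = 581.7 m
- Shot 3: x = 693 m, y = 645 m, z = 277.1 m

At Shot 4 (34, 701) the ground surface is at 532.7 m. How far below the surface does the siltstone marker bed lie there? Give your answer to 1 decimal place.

Let the plane be z = a·x + b·y + c.
Shot 2−Shot 1: 171a − 135b = 124.8;  Shot 3−Shot 1: 759a + 257b = −179.8.
Solving gives a = 0.05328, b = −0.85696.
Then c = 456.9 − a·-66 − b·388 = 792.92.
At (34, 701): z_contact = 1.81 − 600.73 + 792.92 = 194.00 m.
Depth below ground = 532.7 − 194.00 = 338.7 m.

338.7 m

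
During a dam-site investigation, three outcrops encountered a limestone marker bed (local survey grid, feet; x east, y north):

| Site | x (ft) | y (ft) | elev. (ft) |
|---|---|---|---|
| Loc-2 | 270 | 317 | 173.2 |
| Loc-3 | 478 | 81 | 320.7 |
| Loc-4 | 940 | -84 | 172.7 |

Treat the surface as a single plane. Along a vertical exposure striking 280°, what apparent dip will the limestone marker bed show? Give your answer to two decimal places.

Two edge vectors: Loc-2→Loc-3 = (208, -236, 147.5), Loc-2→Loc-4 = (670, -401, -0.5).
Normal n = (Loc-2→Loc-3) × (Loc-2→Loc-4) = (59265.5, 98929, 74712).
So ∂z/∂x = −n_x/n_z = −0.79325 and ∂z/∂y = −n_y/n_z = −1.32414.
Unit vector along 280° is (sin 280°, cos 280°) = (-0.9848, 0.1736).
Slope in that direction = a·(-0.9848) + b·(0.1736) = 0.55127.
Apparent dip = arctan|0.55127| = 28.87° (true dip is 57.1°, so apparent ≤ true as expected).

28.87°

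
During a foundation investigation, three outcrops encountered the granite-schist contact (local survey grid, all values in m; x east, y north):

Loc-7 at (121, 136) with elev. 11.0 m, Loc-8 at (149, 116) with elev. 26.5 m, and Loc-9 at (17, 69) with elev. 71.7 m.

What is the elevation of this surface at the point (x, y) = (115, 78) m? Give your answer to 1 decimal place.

Two edge vectors: Loc-7→Loc-8 = (28, -20, 15.5), Loc-7→Loc-9 = (-104, -67, 60.7).
Normal n = (Loc-7→Loc-8) × (Loc-7→Loc-9) = (-175.5, -3311.6, -3956).
So ∂z/∂x = −n_x/n_z = −0.04436 and ∂z/∂y = −n_y/n_z = −0.83711.
Intercept c from Loc-7: 11 + 5.37 + 113.85 = 130.21.
At (115, 78): z = −5.1 − 65.3 + 130.21 = 59.8 m.

59.8 m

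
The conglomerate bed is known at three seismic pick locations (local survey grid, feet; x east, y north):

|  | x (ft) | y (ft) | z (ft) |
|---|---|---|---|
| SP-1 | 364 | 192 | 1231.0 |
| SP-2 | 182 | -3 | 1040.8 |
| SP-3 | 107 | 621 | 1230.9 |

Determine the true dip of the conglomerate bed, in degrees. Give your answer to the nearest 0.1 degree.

Let the plane be z = a·x + b·y + c.
SP-2−SP-1: −182a − 195b = −190.2;  SP-3−SP-1: −257a + 429b = −0.1.
Solving gives a = 0.63666, b = 0.38117.
Gradient magnitude |∇z| = √(a² + b²) = √(0.40534 + 0.14529) = 0.74204.
True dip = arctan(0.74204) = 36.6°, dipping toward WSW (azimuth ≈ 239°).

36.6°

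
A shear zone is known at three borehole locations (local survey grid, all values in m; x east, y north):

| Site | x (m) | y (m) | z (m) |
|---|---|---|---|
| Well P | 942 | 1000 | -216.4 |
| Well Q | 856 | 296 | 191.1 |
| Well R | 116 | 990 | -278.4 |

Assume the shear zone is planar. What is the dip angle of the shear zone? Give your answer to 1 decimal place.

30.7°

Two edge vectors: Well P→Well Q = (-86, -704, 407.5), Well P→Well R = (-826, -10, -62).
Normal n = (Well P→Well Q) × (Well P→Well R) = (47723, -341927, -580644).
So ∂z/∂x = −n_x/n_z = 0.08219 and ∂z/∂y = −n_y/n_z = −0.58888.
Gradient magnitude |∇z| = √(a² + b²) = √(0.00676 + 0.34677) = 0.59458.
True dip = arctan(0.59458) = 30.7°, dipping toward N (azimuth ≈ 352°).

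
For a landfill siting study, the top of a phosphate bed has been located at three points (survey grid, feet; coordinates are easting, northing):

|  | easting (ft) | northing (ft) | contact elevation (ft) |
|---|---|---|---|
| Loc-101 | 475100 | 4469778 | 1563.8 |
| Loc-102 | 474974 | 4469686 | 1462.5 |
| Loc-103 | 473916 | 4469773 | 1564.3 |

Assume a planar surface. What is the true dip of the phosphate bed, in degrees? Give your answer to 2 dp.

47.94°

Let the plane be z = a·easting + b·northing + c.
Loc-102−Loc-101: −126a − 92b = −101.3;  Loc-103−Loc-101: −1184a − 5b = 0.5.
Solving gives a = −0.00510, b = 1.10807.
Gradient magnitude |∇z| = √(a² + b²) = √(0.00003 + 1.22783) = 1.10809.
True dip = arctan(1.10809) = 47.94°, dipping toward S (azimuth ≈ 180°).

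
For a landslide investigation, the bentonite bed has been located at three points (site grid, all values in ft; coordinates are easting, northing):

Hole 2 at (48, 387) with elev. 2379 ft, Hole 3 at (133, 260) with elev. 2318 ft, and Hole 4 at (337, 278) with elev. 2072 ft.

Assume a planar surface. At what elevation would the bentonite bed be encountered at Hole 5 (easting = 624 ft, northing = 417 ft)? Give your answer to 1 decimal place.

1690.8 ft

Two edge vectors: Hole 2→Hole 3 = (85, -127, -61), Hole 2→Hole 4 = (289, -109, -307).
Normal n = (Hole 2→Hole 3) × (Hole 2→Hole 4) = (32340, 8466, 27438).
So ∂z/∂easting = −n_x/n_z = −1.17866 and ∂z/∂northing = −n_y/n_z = −0.30855.
Intercept c from Hole 2: 2379 + 56.58 + 119.41 = 2554.98.
At (624, 417): z = −735.5 − 128.7 + 2554.98 = 1690.8 ft.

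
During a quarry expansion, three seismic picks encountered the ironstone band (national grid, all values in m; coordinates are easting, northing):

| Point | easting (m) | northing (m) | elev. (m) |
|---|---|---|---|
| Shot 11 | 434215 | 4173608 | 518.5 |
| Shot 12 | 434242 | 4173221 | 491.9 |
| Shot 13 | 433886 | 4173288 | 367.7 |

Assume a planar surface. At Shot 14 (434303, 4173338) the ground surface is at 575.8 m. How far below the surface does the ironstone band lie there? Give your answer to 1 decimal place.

Two edge vectors: Shot 11→Shot 12 = (27, -387, -26.6), Shot 11→Shot 13 = (-329, -320, -150.8).
Normal n = (Shot 11→Shot 12) × (Shot 11→Shot 13) = (49847.6, 12823, -135963).
So ∂z/∂easting = −n_x/n_z = 0.366626214 and ∂z/∂northing = −n_y/n_z = 0.094312423.
Intercept c from Shot 11: 518.5 − 159194.60 − 393623.08 = −552299.19.
At (434303, 4173338): z_contact = 159226.86 + 393597.62 − 552299.19 = 525.30 m.
Depth below ground = 575.8 − 525.30 = 50.5 m.

50.5 m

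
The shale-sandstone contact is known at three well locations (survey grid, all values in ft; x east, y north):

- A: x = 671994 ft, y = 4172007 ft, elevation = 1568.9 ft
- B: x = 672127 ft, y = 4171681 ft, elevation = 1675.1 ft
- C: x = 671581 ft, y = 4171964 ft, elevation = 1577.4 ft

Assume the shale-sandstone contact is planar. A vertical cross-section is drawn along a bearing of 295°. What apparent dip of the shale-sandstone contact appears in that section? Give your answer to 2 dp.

Let the plane be z = a·x + b·y + c.
B−A: 133a − 326b = 106.2;  C−A: −413a − 43b = 8.5.
Solving gives a = 0.01279, b = −0.32055.
Unit vector along 295° is (sin 295°, cos 295°) = (-0.9063, 0.4226).
Slope in that direction = a·(-0.9063) + b·(0.4226) = −0.14706.
Apparent dip = arctan|0.14706| = 8.37° (true dip is 17.8°, so apparent ≤ true as expected).

8.37°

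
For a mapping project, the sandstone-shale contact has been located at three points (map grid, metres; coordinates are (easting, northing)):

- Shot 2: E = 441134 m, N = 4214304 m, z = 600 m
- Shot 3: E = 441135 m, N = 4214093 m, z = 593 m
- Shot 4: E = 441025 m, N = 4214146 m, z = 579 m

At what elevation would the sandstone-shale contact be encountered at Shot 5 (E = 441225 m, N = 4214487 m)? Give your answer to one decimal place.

619.3 m

Two edge vectors: Shot 2→Shot 3 = (1, -211, -7), Shot 2→Shot 4 = (-109, -158, -21).
Normal n = (Shot 2→Shot 3) × (Shot 2→Shot 4) = (3325, 784, -23157).
So ∂z/∂E = −n_x/n_z = 0.143585093 and ∂z/∂N = −n_y/n_z = 0.033855854.
Intercept c from Shot 2: 600 − 63340.27 − 142678.86 = −205419.13.
At (441225, 4214487): z = 63353.3 + 142685.1 − 205419.13 = 619.3 m.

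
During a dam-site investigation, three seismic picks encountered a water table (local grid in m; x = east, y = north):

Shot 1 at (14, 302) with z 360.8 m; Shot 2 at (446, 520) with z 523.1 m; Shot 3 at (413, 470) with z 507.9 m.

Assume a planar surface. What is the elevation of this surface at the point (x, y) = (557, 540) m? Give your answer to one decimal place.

561.8 m

Let the plane be z = a·x + b·y + c.
Shot 2−Shot 1: 432a + 218b = 162.3;  Shot 3−Shot 1: 399a + 168b = 147.1.
Solving gives a = 0.33329, b = 0.08403.
Then c = 360.8 − a·14 − b·302 = 330.76.
At (557, 540): z = 185.6 + 45.4 + 330.76 = 561.8 m.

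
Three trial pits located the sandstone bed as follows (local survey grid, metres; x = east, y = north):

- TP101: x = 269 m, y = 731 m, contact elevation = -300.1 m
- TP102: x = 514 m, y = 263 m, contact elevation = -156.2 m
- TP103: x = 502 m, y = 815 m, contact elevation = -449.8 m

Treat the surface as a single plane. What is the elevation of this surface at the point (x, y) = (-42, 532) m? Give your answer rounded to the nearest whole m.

-53 m

Two edge vectors: TP101→TP102 = (245, -468, 143.9), TP101→TP103 = (233, 84, -149.7).
Normal n = (TP101→TP102) × (TP101→TP103) = (57972, 70205.2, 129624).
So ∂z/∂x = −n_x/n_z = −0.44723 and ∂z/∂y = −n_y/n_z = −0.54161.
Intercept c from TP101: -300.1 + 120.31 + 395.91 = 216.12.
At (-42, 532): z = 18.8 − 288.1 + 216.12 = -53.2 m.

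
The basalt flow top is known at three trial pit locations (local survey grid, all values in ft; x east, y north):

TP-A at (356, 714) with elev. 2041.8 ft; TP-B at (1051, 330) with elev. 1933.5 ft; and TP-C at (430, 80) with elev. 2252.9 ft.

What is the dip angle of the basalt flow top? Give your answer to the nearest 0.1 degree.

Let the plane be z = a·x + b·y + c.
TP-B−TP-A: 695a − 384b = −108.3;  TP-C−TP-A: 74a − 634b = 211.1.
Solving gives a = −0.36322, b = −0.37536.
Gradient magnitude |∇z| = √(a² + b²) = √(0.13193 + 0.14090) = 0.52233.
True dip = arctan(0.52233) = 27.6°, dipping toward NE (azimuth ≈ 044°).

27.6°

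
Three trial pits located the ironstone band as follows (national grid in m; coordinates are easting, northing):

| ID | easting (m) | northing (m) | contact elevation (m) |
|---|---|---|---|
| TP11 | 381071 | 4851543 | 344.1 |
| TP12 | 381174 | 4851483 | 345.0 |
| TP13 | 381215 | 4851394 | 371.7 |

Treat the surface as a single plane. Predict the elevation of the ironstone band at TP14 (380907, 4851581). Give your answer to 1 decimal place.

Two edge vectors: TP11→TP12 = (103, -60, 0.9), TP11→TP13 = (144, -149, 27.6).
Normal n = (TP11→TP12) × (TP11→TP13) = (-1521.9, -2713.2, -6707).
So ∂z/∂easting = −n_x/n_z = −0.226912181 and ∂z/∂northing = −n_y/n_z = −0.404532578.
Intercept c from TP11: 344.1 + 86469.65 + 1962607.20 = 2049420.95.
At (380907, 4851581): z = −86432.4 − 1962622.6 + 2049420.95 = 365.9 m.

365.9 m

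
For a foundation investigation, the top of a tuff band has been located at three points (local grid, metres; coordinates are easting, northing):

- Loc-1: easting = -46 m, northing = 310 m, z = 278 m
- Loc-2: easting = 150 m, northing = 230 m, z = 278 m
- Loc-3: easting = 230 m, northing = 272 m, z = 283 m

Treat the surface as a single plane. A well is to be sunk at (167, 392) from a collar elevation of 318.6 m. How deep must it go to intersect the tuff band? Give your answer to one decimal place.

Two edge vectors: Loc-1→Loc-2 = (196, -80, 0), Loc-1→Loc-3 = (276, -38, 5).
Normal n = (Loc-1→Loc-2) × (Loc-1→Loc-3) = (-400, -980, 14632).
So ∂z/∂easting = −n_x/n_z = 0.02734 and ∂z/∂northing = −n_y/n_z = 0.06698.
Intercept c from Loc-1: 278 + 1.26 − 20.76 = 258.49.
At (167, 392): z_contact = 4.57 + 26.25 + 258.49 = 289.31 m.
Depth below ground = 318.6 − 289.31 = 29.3 m.

29.3 m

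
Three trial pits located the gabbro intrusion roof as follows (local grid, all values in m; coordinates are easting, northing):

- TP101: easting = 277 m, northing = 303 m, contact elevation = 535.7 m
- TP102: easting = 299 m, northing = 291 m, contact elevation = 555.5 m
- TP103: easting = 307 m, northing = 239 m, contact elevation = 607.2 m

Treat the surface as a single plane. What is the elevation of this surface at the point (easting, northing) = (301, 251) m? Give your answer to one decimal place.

Let the plane be z = a·easting + b·northing + c.
TP102−TP101: 22a − 12b = 19.8;  TP103−TP101: 30a − 64b = 71.5.
Solving gives a = 0.39046, b = −0.93416.
Then c = 535.7 − a·277 − b·303 = 710.59.
At (301, 251): z = 117.5 − 234.5 + 710.59 = 593.6 m.

593.6 m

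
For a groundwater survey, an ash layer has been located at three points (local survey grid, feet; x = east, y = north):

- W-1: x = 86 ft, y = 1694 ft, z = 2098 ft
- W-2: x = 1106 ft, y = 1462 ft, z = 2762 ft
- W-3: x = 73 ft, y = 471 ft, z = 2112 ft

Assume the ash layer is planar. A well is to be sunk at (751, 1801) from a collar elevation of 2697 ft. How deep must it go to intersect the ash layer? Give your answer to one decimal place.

Let the plane be z = a·x + b·y + c.
W-2−W-1: 1020a − 232b = 664;  W-3−W-1: −13a − 1223b = 14.
Solving gives a = 0.646813, b = −0.018323.
Then c = 2098 − a·86 − b·1694 = 2073.41.
At (751, 1801): z_contact = 485.76 − 33.00 + 2073.41 = 2526.17 ft.
Depth below ground = 2697 − 2526.17 = 170.8 ft.

170.8 ft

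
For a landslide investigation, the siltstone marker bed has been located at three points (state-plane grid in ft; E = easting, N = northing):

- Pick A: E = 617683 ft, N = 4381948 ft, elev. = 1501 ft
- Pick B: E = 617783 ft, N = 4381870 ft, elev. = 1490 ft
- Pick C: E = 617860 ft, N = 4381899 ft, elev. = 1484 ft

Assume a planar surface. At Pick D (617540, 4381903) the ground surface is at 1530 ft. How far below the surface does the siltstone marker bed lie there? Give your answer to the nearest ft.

Let the plane be z = a·E + b·N + c.
Pick B−Pick A: 100a − 78b = −11;  Pick C−Pick A: 177a − 49b = −17.
Solving gives a = −0.08836739, b = 0.02773411.
Then c = 1501 − a·617683 − b·4381948 = −65445.40.
At (617540, 4381903): z_contact = −54570.4 + 121528.2 − 65445.40 = 1512.4 ft.
Depth below ground = 1530 − 1512.4 = 18 ft.

18 ft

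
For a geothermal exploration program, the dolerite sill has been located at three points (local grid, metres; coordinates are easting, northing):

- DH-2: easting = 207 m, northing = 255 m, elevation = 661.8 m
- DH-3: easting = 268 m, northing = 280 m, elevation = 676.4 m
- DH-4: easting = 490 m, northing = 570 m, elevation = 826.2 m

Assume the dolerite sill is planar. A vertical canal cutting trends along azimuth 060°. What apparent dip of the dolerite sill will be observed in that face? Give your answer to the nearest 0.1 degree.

Two edge vectors: DH-2→DH-3 = (61, 25, 14.6), DH-2→DH-4 = (283, 315, 164.4).
Normal n = (DH-2→DH-3) × (DH-2→DH-4) = (-489, -5896.6, 12140).
So ∂z/∂easting = −n_x/n_z = 0.04028 and ∂z/∂northing = −n_y/n_z = 0.48572.
Unit vector along 060° is (sin 60°, cos 60°) = (0.8660, 0.5000).
Slope in that direction = a·(0.8660) + b·(0.5000) = 0.27774.
Apparent dip = arctan|0.27774| = 15.5° (true dip is 26.0°, so apparent ≤ true as expected).

15.5°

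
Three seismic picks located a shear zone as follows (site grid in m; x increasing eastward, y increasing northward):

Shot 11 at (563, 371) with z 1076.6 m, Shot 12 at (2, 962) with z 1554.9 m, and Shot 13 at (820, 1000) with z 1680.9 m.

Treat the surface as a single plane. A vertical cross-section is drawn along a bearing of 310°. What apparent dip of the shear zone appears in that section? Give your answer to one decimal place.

26.7°

Let the plane be z = a·x + b·y + c.
Shot 12−Shot 11: −561a + 591b = 478.3;  Shot 13−Shot 11: 257a + 629b = 604.3.
Solving gives a = 0.11152, b = 0.91517.
Unit vector along 310° is (sin 310°, cos 310°) = (-0.7660, 0.6428).
Slope in that direction = a·(-0.7660) + b·(0.6428) = 0.50283.
Apparent dip = arctan|0.50283| = 26.7° (true dip is 42.7°, so apparent ≤ true as expected).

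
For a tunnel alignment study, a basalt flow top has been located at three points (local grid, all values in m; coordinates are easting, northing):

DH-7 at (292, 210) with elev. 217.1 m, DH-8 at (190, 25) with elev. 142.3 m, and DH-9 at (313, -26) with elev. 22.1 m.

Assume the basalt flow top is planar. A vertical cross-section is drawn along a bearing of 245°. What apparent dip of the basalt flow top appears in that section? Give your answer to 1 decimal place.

15.3°

Two edge vectors: DH-7→DH-8 = (-102, -185, -74.8), DH-7→DH-9 = (21, -236, -195).
Normal n = (DH-7→DH-8) × (DH-7→DH-9) = (18422.2, -21460.8, 27957).
So ∂z/∂easting = −n_x/n_z = −0.65895 and ∂z/∂northing = −n_y/n_z = 0.76764.
Unit vector along 245° is (sin 245°, cos 245°) = (-0.9063, -0.4226).
Slope in that direction = a·(-0.9063) + b·(-0.4226) = 0.27279.
Apparent dip = arctan|0.27279| = 15.3° (true dip is 45.3°, so apparent ≤ true as expected).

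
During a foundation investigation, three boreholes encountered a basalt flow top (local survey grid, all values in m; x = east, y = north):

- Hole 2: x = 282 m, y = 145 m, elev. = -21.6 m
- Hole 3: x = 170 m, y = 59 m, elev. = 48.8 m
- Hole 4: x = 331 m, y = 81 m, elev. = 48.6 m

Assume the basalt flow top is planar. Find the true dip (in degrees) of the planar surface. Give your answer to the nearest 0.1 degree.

Two edge vectors: Hole 2→Hole 3 = (-112, -86, 70.4), Hole 2→Hole 4 = (49, -64, 70.2).
Normal n = (Hole 2→Hole 3) × (Hole 2→Hole 4) = (-1531.6, 11312, 11382).
So ∂z/∂x = −n_x/n_z = 0.13456 and ∂z/∂y = −n_y/n_z = −0.99385.
Gradient magnitude |∇z| = √(a² + b²) = √(0.01811 + 0.98774) = 1.00292.
True dip = arctan(1.00292) = 45.1°, dipping toward N (azimuth ≈ 352°).

45.1°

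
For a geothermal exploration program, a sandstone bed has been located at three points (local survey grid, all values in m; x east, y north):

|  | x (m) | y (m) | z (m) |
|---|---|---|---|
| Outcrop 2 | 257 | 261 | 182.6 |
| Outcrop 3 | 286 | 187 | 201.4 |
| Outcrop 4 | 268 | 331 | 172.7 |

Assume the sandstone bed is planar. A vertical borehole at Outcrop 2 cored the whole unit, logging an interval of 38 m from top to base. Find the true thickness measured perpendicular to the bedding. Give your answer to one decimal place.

36.7 m

Two edge vectors: Outcrop 2→Outcrop 3 = (29, -74, 18.8), Outcrop 2→Outcrop 4 = (11, 70, -9.9).
Normal n = (Outcrop 2→Outcrop 3) × (Outcrop 2→Outcrop 4) = (-583.4, 493.9, 2844).
So ∂z/∂x = −n_x/n_z = 0.20513 and ∂z/∂y = −n_y/n_z = −0.17366.
|∇z| = √(a²+b²) = 0.26877, so dip δ = arctan(0.26877) = 15.04°.
True thickness = vertical thickness × cos δ = 38 × cos 15.04° = 36.7 m.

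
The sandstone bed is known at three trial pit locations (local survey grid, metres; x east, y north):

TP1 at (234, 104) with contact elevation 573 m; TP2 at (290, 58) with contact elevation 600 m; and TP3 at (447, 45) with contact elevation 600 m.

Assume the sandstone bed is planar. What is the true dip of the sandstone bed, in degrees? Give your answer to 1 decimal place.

Let the plane be z = a·x + b·y + c.
TP2−TP1: 56a − 46b = 27;  TP3−TP1: 213a − 59b = 27.
Solving gives a = −0.05405, b = −0.65276.
Gradient magnitude |∇z| = √(a² + b²) = √(0.00292 + 0.42609) = 0.65499.
True dip = arctan(0.65499) = 33.2°, dipping toward N (azimuth ≈ 005°).

33.2°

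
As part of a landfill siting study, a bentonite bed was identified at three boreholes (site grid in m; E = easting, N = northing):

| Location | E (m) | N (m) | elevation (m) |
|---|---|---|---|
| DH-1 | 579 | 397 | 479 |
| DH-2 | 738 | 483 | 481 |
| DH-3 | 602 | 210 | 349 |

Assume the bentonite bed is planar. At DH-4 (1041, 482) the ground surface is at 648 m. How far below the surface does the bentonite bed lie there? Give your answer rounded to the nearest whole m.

Two edge vectors: DH-1→DH-2 = (159, 86, 2), DH-1→DH-3 = (23, -187, -130).
Normal n = (DH-1→DH-2) × (DH-1→DH-3) = (-10806, 20716, -31711).
So ∂z/∂E = −n_x/n_z = −0.34077 and ∂z/∂N = −n_y/n_z = 0.65327.
Intercept c from DH-1: 479 + 197.30 − 259.35 = 416.95.
At (1041, 482): z_contact = −354.7 + 314.9 + 416.95 = 377.1 m.
Depth below ground = 648 − 377.1 = 271 m.

271 m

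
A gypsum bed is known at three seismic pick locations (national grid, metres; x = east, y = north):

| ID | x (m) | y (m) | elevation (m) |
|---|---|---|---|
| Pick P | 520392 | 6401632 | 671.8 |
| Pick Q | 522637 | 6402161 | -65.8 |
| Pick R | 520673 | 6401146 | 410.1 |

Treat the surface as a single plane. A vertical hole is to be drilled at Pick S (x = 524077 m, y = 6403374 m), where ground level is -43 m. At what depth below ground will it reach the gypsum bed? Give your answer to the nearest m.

Two edge vectors: Pick P→Pick Q = (2245, 529, -737.6), Pick P→Pick R = (281, -486, -261.7).
Normal n = (Pick P→Pick Q) × (Pick P→Pick R) = (-496912.9, 380250.9, -1239719).
So ∂z/∂x = −n_x/n_z = −0.40082704 and ∂z/∂y = −n_y/n_z = 0.30672346.
Intercept c from Pick P: 671.8 + 208587.19 − 1963530.71 = −1754271.72.
At (524077, 6403374): z_contact = −210064.2 + 1964065.0 − 1754271.72 = -270.9 m.
Depth below ground = -43 − (-270.9) = 228 m.

228 m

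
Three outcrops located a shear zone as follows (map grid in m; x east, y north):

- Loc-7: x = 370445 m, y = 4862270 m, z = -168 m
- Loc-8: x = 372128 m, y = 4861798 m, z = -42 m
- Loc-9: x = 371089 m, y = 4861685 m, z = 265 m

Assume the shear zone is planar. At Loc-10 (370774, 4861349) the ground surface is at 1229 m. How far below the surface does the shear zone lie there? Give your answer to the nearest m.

584 m

Let the plane be z = a·x + b·y + c.
Loc-8−Loc-7: 1683a − 472b = 126;  Loc-9−Loc-7: 644a − 585b = 433.
Solving gives a = −0.19199015, b = −0.95152420.
Then c = -168 − a·370445 − b·4862270 = 4697521.36.
At (370774, 4861349): z_contact = −71185.0 − 4625691.2 + 4697521.36 = 645.2 m.
Depth below ground = 1229 − 645.2 = 584 m.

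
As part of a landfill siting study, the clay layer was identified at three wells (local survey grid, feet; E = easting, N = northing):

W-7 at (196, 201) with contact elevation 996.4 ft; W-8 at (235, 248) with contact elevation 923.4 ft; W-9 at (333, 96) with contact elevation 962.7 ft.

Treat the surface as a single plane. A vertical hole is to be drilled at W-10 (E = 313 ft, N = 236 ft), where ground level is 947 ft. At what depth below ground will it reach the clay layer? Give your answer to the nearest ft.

Let the plane be z = a·E + b·N + c.
W-8−W-7: 39a + 47b = −73;  W-9−W-7: 137a − 105b = −33.7.
Solving gives a = −0.87800, b = −0.82463.
Then c = 996.4 − a·196 − b·201 = 1334.24.
At (313, 236): z_contact = −274.8 − 194.6 + 1334.24 = 864.8 ft.
Depth below ground = 947 − 864.8 = 82 ft.

82 ft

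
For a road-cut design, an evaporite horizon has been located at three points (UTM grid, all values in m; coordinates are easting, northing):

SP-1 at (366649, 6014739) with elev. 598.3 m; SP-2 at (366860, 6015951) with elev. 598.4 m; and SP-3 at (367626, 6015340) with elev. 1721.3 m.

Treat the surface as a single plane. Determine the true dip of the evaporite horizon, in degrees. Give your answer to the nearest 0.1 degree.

52.6°

Two edge vectors: SP-1→SP-2 = (211, 1212, 0.1), SP-1→SP-3 = (977, 601, 1123).
Normal n = (SP-1→SP-2) × (SP-1→SP-3) = (1361015.9, -236855.3, -1057313).
So ∂z/∂easting = −n_x/n_z = 1.28724 and ∂z/∂northing = −n_y/n_z = −0.22402.
Gradient magnitude |∇z| = √(a² + b²) = √(1.65699 + 0.05018) = 1.30659.
True dip = arctan(1.30659) = 52.6°, dipping toward W (azimuth ≈ 280°).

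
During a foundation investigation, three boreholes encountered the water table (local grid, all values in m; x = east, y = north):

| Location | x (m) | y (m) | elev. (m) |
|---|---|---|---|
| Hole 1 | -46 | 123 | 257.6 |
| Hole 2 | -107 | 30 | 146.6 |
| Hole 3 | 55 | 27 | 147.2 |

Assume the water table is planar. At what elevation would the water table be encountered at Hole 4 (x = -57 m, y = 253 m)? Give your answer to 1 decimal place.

Two edge vectors: Hole 1→Hole 2 = (-61, -93, -111), Hole 1→Hole 3 = (101, -96, -110.4).
Normal n = (Hole 1→Hole 2) × (Hole 1→Hole 3) = (-388.8, -17945.4, 15249).
So ∂z/∂x = −n_x/n_z = 0.02550 and ∂z/∂y = −n_y/n_z = 1.17682.
Intercept c from Hole 1: 257.6 + 1.17 − 144.75 = 114.02.
At (-57, 253): z = −1.5 + 297.7 + 114.02 = 410.3 m.

410.3 m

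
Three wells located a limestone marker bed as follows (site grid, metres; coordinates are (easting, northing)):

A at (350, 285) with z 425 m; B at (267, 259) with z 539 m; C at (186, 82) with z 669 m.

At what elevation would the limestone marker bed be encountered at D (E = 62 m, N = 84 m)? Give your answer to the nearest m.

834 m

Let the plane be z = a·E + b·N + c.
B−A: −83a − 26b = 114;  C−A: −164a − 203b = 244.
Solving gives a = −1.33476, b = −0.12364.
Then c = 425 − a·350 − b·285 = 927.40.
At (62, 84): z = −82.8 − 10.4 + 927.40 = 834.3 m.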